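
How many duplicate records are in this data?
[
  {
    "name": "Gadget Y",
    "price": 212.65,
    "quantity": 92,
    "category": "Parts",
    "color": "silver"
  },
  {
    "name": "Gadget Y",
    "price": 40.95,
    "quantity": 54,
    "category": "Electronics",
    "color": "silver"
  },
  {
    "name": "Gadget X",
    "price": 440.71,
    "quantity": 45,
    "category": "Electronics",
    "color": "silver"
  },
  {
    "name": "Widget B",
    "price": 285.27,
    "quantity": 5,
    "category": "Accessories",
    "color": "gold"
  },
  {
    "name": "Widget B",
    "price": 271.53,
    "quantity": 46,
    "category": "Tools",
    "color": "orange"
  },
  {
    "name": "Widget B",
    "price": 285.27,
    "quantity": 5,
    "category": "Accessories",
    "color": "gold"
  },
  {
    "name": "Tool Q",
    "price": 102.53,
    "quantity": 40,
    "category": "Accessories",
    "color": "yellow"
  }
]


Checking 7 records for duplicates:

  Row 1: Gadget Y ($212.65, qty 92)
  Row 2: Gadget Y ($40.95, qty 54)
  Row 3: Gadget X ($440.71, qty 45)
  Row 4: Widget B ($285.27, qty 5)
  Row 5: Widget B ($271.53, qty 46)
  Row 6: Widget B ($285.27, qty 5) <-- DUPLICATE
  Row 7: Tool Q ($102.53, qty 40)

Duplicates found: 1
Unique records: 6

1 duplicates, 6 unique


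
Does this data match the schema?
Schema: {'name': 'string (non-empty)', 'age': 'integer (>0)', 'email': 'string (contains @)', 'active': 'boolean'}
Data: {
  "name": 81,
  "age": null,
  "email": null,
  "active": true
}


Validating each field against schema:
  name: FAIL (81 is not a string)
  age: FAIL (null is not an integer)
  email: FAIL (null is not a string)
  active: OK (boolean)

Result: INVALID (3 errors: name, age, email)

INVALID (3 errors: name, age, email)


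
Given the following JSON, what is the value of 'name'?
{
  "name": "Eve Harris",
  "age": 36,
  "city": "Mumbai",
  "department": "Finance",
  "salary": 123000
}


Looking up field 'name'
Value: Eve Harris

Eve Harris


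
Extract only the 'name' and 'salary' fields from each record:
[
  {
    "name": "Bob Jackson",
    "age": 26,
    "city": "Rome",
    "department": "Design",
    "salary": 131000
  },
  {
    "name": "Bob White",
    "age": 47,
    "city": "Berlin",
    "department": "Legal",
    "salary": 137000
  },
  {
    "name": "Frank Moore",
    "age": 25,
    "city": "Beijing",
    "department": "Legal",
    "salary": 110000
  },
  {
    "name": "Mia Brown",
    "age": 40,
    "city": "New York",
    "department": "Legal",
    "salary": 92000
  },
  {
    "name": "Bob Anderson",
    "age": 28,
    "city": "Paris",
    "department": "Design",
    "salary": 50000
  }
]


Original: 5 records with fields: name, age, city, department, salary
Keep: ['name', 'salary']
Drop: ['age', 'city', 'department']
Result: 5 records, 2 fields each

[
  {
    "name": "Bob Jackson",
    "salary": 131000
  },
  {
    "name": "Bob White",
    "salary": 137000
  },
  {
    "name": "Frank Moore",
    "salary": 110000
  },
  {
    "name": "Mia Brown",
    "salary": 92000
  },
  {
    "name": "Bob Anderson",
    "salary": 50000
  }
]


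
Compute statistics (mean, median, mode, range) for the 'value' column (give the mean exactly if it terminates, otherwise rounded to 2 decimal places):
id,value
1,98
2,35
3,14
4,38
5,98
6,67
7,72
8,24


Data: [98, 35, 14, 38, 98, 67, 72, 24]
Count: 8
Sum: 446
Mean: 446/8 = 55.75
Sorted: [14, 24, 35, 38, 67, 72, 98, 98]
Median: 52.5
Mode: 98 (2 times)
Range: 98 - 14 = 84
Min: 14, Max: 98

mean=55.75, median=52.5, mode=98, range=84


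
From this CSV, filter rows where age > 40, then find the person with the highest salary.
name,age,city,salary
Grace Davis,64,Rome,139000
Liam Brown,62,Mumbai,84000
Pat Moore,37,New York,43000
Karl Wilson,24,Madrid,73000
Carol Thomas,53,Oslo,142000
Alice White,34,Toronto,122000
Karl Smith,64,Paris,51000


Filter: age > 40
Sort by: salary (descending)

Filtered records (4):
  Carol Thomas, age 53, salary $142000
  Grace Davis, age 64, salary $139000
  Liam Brown, age 62, salary $84000
  Karl Smith, age 64, salary $51000

Highest salary: Carol Thomas ($142000)

Carol Thomas


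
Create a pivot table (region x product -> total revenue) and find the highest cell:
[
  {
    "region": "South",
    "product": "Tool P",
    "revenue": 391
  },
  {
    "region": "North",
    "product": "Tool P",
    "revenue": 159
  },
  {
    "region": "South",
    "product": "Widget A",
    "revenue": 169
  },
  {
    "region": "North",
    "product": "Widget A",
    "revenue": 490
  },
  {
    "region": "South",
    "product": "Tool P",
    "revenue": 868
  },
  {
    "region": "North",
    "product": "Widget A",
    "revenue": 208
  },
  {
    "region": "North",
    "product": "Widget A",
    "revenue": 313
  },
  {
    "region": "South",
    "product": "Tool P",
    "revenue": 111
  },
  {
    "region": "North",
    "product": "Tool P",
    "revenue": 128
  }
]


Pivot: region (rows) x product (columns) -> total revenue

     Tool P        Widget A    
North          287          1011  
South         1370           169  

Highest: South / Tool P = $1370

South / Tool P = $1370


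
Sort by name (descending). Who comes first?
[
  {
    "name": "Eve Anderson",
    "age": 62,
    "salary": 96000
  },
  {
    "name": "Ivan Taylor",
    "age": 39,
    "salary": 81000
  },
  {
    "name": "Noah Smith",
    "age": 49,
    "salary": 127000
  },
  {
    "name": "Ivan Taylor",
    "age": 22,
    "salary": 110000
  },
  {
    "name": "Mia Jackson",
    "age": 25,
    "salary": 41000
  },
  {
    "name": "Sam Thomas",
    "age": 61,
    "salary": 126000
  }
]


Sort by: name (descending)

Sorted order:
  1. Sam Thomas (name = Sam Thomas)
  2. Noah Smith (name = Noah Smith)
  3. Mia Jackson (name = Mia Jackson)
  4. Ivan Taylor (name = Ivan Taylor)
  5. Ivan Taylor (name = Ivan Taylor)
  6. Eve Anderson (name = Eve Anderson)

First: Sam Thomas

Sam Thomas


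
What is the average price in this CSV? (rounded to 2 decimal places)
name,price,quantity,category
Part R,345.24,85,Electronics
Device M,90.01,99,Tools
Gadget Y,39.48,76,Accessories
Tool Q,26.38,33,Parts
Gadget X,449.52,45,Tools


Computing average price:
Values: [345.24, 90.01, 39.48, 26.38, 449.52]
Sum = 950.63
Count = 5
Average = 950.63/5 = 190.126 exactly -> 190.13 (rounded half-up to 2 decimal places)

190.13


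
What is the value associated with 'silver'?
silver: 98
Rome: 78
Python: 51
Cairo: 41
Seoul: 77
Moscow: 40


Looking up key 'silver'
Value: 98

98


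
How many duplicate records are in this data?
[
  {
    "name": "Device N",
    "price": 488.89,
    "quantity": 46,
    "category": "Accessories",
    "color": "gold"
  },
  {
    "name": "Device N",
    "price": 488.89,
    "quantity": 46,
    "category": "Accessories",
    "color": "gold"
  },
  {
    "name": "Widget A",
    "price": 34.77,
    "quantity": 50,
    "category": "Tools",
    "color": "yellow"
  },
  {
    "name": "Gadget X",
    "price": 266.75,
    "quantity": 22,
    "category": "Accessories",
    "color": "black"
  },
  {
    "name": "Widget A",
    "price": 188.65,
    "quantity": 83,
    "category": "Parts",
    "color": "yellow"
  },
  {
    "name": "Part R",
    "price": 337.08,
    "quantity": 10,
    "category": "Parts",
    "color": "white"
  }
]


Checking 6 records for duplicates:

  Row 1: Device N ($488.89, qty 46)
  Row 2: Device N ($488.89, qty 46) <-- DUPLICATE
  Row 3: Widget A ($34.77, qty 50)
  Row 4: Gadget X ($266.75, qty 22)
  Row 5: Widget A ($188.65, qty 83)
  Row 6: Part R ($337.08, qty 10)

Duplicates found: 1
Unique records: 5

1 duplicates, 5 unique


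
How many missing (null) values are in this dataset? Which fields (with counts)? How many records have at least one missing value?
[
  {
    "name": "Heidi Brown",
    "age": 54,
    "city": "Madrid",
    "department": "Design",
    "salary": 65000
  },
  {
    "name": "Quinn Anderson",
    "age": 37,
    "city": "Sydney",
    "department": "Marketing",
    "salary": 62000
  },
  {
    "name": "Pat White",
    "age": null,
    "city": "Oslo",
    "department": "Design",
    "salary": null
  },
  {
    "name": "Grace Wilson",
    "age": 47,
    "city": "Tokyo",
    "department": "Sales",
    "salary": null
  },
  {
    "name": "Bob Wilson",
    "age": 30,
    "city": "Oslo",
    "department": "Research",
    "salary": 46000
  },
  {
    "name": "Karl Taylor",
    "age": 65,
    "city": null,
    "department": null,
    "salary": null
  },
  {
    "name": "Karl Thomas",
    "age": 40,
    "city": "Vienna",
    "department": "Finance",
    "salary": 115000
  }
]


Checking for missing (null) values in 7 records:

  Heidi Brown: complete
  Quinn Anderson: complete
  Pat White: age, salary
  Grace Wilson: salary
  Bob Wilson: complete
  Karl Taylor: city, department, salary
  Karl Thomas: complete

Per field:
  name: 0 missing
  age: 1 missing
  city: 1 missing
  department: 1 missing
  salary: 3 missing

Total missing values: 6
Records with any missing: 3

6 missing values (age: 1, city: 1, department: 1, salary: 3); 3 incomplete records


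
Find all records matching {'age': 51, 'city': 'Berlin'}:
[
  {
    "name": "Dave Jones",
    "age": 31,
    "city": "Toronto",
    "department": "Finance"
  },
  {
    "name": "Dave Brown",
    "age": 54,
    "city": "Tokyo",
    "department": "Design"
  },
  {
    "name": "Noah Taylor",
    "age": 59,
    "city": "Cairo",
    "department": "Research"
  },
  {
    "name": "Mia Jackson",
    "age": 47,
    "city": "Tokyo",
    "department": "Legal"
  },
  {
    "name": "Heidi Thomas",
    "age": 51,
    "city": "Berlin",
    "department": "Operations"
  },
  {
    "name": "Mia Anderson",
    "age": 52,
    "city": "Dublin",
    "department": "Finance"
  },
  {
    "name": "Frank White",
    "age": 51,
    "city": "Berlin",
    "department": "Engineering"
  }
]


Search criteria: {'age': 51, 'city': 'Berlin'}

Checking 7 records:
  Dave Jones: {age: 31, city: Toronto}
  Dave Brown: {age: 54, city: Tokyo}
  Noah Taylor: {age: 59, city: Cairo}
  Mia Jackson: {age: 47, city: Tokyo}
  Heidi Thomas: {age: 51, city: Berlin} <-- MATCH
  Mia Anderson: {age: 52, city: Dublin}
  Frank White: {age: 51, city: Berlin} <-- MATCH

Matches: ["Heidi Thomas", "Frank White"]

["Heidi Thomas", "Frank White"]


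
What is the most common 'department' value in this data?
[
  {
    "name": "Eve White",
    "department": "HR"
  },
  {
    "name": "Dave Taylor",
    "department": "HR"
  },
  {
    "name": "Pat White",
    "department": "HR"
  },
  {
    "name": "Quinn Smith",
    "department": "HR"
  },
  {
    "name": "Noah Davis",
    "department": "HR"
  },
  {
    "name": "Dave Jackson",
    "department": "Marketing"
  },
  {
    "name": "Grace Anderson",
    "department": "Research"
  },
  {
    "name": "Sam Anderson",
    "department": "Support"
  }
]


Counting 'department' values across 8 records:

  HR: 5 #####
  Marketing: 1 #
  Research: 1 #
  Support: 1 #

Most common: HR (5 times)

HR (5 times)


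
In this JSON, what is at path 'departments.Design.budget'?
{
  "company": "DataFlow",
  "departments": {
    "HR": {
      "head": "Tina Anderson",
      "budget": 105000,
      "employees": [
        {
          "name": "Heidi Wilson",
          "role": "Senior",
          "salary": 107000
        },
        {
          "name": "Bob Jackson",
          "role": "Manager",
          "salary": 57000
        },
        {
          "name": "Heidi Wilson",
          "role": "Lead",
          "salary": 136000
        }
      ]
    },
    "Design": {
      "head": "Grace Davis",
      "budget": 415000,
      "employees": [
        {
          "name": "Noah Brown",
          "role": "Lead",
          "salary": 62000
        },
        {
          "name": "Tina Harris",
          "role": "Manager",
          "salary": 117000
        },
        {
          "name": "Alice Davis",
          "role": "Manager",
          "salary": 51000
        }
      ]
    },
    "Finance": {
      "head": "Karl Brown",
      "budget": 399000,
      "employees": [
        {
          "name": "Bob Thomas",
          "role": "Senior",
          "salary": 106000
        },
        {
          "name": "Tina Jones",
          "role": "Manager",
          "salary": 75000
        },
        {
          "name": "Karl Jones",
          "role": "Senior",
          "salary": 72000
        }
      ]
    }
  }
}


Path: departments.Design.budget

Navigate:
  -> departments
  -> Design
  -> budget = 415000

415000


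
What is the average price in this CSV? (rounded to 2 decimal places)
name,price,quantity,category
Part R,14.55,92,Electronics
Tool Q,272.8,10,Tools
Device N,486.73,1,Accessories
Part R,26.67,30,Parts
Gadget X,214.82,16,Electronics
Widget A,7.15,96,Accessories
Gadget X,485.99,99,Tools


Computing average price:
Values: [14.55, 272.8, 486.73, 26.67, 214.82, 7.15, 485.99]
Sum = 1508.71
Count = 7
Average = 1508.71/7 = 215.53

215.53


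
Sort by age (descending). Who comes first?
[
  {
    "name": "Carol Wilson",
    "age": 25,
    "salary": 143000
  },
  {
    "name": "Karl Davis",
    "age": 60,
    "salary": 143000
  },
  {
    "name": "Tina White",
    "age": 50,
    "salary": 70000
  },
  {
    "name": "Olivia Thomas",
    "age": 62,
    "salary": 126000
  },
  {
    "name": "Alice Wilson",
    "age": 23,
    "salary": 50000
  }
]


Sort by: age (descending)

Sorted order:
  1. Olivia Thomas (age = 62)
  2. Karl Davis (age = 60)
  3. Tina White (age = 50)
  4. Carol Wilson (age = 25)
  5. Alice Wilson (age = 23)

First: Olivia Thomas

Olivia Thomas


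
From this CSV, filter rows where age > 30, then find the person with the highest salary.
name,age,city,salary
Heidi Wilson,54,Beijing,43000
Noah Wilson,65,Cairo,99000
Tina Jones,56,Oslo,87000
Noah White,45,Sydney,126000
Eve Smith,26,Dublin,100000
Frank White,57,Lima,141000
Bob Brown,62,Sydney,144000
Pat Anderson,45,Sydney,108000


Filter: age > 30
Sort by: salary (descending)

Filtered records (7):
  Bob Brown, age 62, salary $144000
  Frank White, age 57, salary $141000
  Noah White, age 45, salary $126000
  Pat Anderson, age 45, salary $108000
  Noah Wilson, age 65, salary $99000
  Tina Jones, age 56, salary $87000
  Heidi Wilson, age 54, salary $43000

Highest salary: Bob Brown ($144000)

Bob Brown


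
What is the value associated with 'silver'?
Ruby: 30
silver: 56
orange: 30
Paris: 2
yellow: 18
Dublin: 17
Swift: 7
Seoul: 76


Looking up key 'silver'
Value: 56

56


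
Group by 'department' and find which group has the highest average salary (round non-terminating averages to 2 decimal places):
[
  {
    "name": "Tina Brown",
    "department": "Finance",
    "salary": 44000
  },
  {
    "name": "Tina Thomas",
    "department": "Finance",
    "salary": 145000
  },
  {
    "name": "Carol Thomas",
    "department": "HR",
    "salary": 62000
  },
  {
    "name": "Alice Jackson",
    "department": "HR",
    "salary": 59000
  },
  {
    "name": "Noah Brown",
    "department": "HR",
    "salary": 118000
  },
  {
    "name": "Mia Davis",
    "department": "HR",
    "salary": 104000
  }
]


Group by: department

Groups:
  Finance: 2 people, avg salary = 189000/2 = $94500
  HR: 4 people, avg salary = 343000/4 = $85750

Highest average salary: Finance ($94500)

Finance ($94500)


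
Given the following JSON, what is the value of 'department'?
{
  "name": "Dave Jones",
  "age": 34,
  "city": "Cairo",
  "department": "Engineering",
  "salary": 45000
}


Looking up field 'department'
Value: Engineering

Engineering


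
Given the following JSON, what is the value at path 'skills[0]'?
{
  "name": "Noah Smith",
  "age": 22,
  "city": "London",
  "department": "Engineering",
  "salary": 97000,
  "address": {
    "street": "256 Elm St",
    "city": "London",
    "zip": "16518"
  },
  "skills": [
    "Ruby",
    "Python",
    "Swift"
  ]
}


Query: skills[0]
Path: skills -> first element
Value: Ruby

Ruby


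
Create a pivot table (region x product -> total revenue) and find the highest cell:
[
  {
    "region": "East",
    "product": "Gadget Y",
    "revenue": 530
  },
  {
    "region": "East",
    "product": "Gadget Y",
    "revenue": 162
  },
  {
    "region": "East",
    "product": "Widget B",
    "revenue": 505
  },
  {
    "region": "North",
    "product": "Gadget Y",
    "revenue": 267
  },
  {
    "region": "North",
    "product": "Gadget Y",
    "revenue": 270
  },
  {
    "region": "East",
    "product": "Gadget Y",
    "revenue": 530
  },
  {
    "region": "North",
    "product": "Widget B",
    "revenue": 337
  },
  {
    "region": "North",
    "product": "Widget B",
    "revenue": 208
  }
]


Pivot: region (rows) x product (columns) -> total revenue

     Gadget Y      Widget B    
East          1222           505  
North          537           545  

Highest: East / Gadget Y = $1222

East / Gadget Y = $1222


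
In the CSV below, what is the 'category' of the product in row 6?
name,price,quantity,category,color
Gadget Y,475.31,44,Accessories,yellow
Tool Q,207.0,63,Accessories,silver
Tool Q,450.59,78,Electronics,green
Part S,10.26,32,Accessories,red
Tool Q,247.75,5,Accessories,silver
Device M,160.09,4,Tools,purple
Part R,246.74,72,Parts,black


Query: Row 6 ('Device M'), column 'category'
Value: Tools

Tools


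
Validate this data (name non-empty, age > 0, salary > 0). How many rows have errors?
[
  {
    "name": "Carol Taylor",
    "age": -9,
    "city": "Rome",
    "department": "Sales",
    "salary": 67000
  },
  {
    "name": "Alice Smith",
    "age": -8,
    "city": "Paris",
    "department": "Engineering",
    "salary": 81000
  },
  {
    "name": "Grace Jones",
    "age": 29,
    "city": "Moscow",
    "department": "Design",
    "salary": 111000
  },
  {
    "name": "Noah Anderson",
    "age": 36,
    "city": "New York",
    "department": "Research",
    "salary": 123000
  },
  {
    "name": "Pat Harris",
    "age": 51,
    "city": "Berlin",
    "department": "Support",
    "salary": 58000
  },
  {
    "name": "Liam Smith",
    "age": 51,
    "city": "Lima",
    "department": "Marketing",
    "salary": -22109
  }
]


Validating 6 records:
Rules: name non-empty, age > 0, salary > 0

  Row 1 (Carol Taylor): negative age: -9
  Row 2 (Alice Smith): negative age: -8
  Row 3 (Grace Jones): OK
  Row 4 (Noah Anderson): OK
  Row 5 (Pat Harris): OK
  Row 6 (Liam Smith): negative salary: -22109

Total errors: 3

3 errors


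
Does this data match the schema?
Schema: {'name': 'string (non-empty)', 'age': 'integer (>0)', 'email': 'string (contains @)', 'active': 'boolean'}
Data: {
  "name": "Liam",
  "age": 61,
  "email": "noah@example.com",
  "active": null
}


Validating each field against schema:
  name: OK (non-empty string)
  age: OK (positive integer)
  email: OK (string with @)
  active: FAIL (null is not a boolean)

Result: INVALID (1 error: active)

INVALID (1 error: active)


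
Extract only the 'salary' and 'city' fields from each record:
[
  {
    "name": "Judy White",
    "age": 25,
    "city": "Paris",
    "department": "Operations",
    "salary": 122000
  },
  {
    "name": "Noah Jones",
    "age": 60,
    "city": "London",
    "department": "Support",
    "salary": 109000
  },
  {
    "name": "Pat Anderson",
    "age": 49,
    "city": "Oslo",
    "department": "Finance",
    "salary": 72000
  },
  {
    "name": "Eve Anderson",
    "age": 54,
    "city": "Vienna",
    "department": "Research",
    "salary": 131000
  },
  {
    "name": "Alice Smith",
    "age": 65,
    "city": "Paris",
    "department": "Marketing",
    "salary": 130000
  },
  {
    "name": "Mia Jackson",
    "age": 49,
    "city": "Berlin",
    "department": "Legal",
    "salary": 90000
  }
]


Original: 6 records with fields: name, age, city, department, salary
Keep: ['salary', 'city']
Drop: ['name', 'age', 'department']
Result: 6 records, 2 fields each

[
  {
    "salary": 122000,
    "city": "Paris"
  },
  {
    "salary": 109000,
    "city": "London"
  },
  {
    "salary": 72000,
    "city": "Oslo"
  },
  {
    "salary": 131000,
    "city": "Vienna"
  },
  {
    "salary": 130000,
    "city": "Paris"
  },
  {
    "salary": 90000,
    "city": "Berlin"
  }
]


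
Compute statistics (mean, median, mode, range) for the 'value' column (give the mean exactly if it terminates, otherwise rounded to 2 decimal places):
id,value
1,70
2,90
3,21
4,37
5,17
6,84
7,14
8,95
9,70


Data: [70, 90, 21, 37, 17, 84, 14, 95, 70]
Count: 9
Sum: 498
Mean: 498/9 ≈ 55.33 (rounded to 2 decimal places)
Sorted: [14, 17, 21, 37, 70, 70, 84, 90, 95]
Median: 70.0
Mode: 70 (2 times)
Range: 95 - 14 = 81
Min: 14, Max: 95

mean≈55.33, median=70.0, mode=70, range=81


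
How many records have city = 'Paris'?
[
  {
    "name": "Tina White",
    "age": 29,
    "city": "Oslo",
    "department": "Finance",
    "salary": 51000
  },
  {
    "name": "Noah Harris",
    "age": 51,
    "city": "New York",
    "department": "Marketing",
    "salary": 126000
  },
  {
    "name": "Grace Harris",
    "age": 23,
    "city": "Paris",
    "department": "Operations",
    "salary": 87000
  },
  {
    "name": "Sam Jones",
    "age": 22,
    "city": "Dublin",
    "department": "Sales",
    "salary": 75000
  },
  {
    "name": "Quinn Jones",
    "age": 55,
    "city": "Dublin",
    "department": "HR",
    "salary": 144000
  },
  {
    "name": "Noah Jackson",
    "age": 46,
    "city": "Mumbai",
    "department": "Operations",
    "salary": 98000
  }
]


Data: 6 records
Condition: city = 'Paris'

Checking each record:
  Tina White: Oslo
  Noah Harris: New York
  Grace Harris: Paris MATCH
  Sam Jones: Dublin
  Quinn Jones: Dublin
  Noah Jackson: Mumbai

Count: 1

1


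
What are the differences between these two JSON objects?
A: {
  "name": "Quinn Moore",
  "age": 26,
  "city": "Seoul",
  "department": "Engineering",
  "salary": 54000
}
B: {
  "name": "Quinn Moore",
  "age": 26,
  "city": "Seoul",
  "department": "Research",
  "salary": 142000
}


Comparing each field (in key order):
  name: same
  age: same
  city: same
  department: DIFFERENT
  salary: DIFFERENT
Differences:
  department: Engineering -> Research
  salary: 54000 -> 142000

2 field(s) changed

2 changes: department, salary


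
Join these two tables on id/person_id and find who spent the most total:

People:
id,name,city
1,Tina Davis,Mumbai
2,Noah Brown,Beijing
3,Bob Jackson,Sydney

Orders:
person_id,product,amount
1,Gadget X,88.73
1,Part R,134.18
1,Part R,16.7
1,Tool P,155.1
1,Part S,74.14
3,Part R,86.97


Join on: people.id = orders.person_id

Joined rows:
  Tina Davis (Mumbai) bought Gadget X for $88.73
  Tina Davis (Mumbai) bought Part R for $134.18
  Tina Davis (Mumbai) bought Part R for $16.7
  Tina Davis (Mumbai) bought Tool P for $155.1
  Tina Davis (Mumbai) bought Part S for $74.14
  Bob Jackson (Sydney) bought Part R for $86.97

Total per person:
  Tina Davis: $468.85
  Bob Jackson: $86.97

Top spender: Tina Davis ($468.85)

Tina Davis ($468.85)


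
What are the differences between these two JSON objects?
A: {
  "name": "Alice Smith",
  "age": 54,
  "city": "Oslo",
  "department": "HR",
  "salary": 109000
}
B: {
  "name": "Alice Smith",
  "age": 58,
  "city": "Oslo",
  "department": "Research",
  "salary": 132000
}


Comparing each field (in key order):
  name: same
  age: DIFFERENT
  city: same
  department: DIFFERENT
  salary: DIFFERENT
Differences:
  age: 54 -> 58
  department: HR -> Research
  salary: 109000 -> 132000

3 field(s) changed

3 changes: age, department, salary


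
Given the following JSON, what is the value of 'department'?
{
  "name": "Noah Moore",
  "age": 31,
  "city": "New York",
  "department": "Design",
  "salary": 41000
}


Looking up field 'department'
Value: Design

Design


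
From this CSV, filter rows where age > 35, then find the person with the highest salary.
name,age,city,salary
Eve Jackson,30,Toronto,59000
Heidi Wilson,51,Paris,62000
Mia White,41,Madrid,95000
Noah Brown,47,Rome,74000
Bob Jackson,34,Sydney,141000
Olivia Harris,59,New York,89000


Filter: age > 35
Sort by: salary (descending)

Filtered records (4):
  Mia White, age 41, salary $95000
  Olivia Harris, age 59, salary $89000
  Noah Brown, age 47, salary $74000
  Heidi Wilson, age 51, salary $62000

Highest salary: Mia White ($95000)

Mia White


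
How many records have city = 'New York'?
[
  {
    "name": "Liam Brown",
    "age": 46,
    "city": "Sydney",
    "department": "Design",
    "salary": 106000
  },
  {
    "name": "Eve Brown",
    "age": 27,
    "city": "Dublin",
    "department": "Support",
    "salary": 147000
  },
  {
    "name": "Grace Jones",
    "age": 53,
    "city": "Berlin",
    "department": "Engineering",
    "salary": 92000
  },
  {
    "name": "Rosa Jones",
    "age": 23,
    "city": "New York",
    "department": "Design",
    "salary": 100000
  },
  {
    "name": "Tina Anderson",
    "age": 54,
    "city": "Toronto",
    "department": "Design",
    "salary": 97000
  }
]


Data: 5 records
Condition: city = 'New York'

Checking each record:
  Liam Brown: Sydney
  Eve Brown: Dublin
  Grace Jones: Berlin
  Rosa Jones: New York MATCH
  Tina Anderson: Toronto

Count: 1

1


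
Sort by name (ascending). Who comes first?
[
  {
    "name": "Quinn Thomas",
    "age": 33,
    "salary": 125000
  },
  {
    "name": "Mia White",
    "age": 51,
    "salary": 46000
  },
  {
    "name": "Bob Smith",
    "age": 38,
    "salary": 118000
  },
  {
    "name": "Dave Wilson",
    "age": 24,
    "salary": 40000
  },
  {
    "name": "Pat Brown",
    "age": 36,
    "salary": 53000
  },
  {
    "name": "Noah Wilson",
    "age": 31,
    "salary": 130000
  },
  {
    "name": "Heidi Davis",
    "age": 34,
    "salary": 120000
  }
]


Sort by: name (ascending)

Sorted order:
  1. Bob Smith (name = Bob Smith)
  2. Dave Wilson (name = Dave Wilson)
  3. Heidi Davis (name = Heidi Davis)
  4. Mia White (name = Mia White)
  5. Noah Wilson (name = Noah Wilson)
  6. Pat Brown (name = Pat Brown)
  7. Quinn Thomas (name = Quinn Thomas)

First: Bob Smith

Bob Smith


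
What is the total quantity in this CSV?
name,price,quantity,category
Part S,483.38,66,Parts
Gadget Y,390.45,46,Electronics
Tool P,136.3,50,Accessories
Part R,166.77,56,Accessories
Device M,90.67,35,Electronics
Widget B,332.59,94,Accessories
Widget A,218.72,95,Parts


Computing total quantity:
Values: [66, 46, 50, 56, 35, 94, 95]
Sum = 442

442


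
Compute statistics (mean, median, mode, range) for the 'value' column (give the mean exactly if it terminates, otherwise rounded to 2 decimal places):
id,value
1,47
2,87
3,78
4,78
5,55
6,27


Data: [47, 87, 78, 78, 55, 27]
Count: 6
Sum: 372
Mean: 372/6 = 62
Sorted: [27, 47, 55, 78, 78, 87]
Median: 66.5
Mode: 78 (2 times)
Range: 87 - 27 = 60
Min: 27, Max: 87

mean=62, median=66.5, mode=78, range=60


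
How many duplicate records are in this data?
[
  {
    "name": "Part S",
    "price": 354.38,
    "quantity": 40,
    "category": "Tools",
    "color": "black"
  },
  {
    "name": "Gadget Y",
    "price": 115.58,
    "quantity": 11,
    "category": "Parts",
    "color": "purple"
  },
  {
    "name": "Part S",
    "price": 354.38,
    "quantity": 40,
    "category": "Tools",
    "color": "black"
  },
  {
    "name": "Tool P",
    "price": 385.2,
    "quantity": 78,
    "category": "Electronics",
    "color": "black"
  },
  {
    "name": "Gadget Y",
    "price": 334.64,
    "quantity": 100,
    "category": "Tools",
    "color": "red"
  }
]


Checking 5 records for duplicates:

  Row 1: Part S ($354.38, qty 40)
  Row 2: Gadget Y ($115.58, qty 11)
  Row 3: Part S ($354.38, qty 40) <-- DUPLICATE
  Row 4: Tool P ($385.2, qty 78)
  Row 5: Gadget Y ($334.64, qty 100)

Duplicates found: 1
Unique records: 4

1 duplicates, 4 unique


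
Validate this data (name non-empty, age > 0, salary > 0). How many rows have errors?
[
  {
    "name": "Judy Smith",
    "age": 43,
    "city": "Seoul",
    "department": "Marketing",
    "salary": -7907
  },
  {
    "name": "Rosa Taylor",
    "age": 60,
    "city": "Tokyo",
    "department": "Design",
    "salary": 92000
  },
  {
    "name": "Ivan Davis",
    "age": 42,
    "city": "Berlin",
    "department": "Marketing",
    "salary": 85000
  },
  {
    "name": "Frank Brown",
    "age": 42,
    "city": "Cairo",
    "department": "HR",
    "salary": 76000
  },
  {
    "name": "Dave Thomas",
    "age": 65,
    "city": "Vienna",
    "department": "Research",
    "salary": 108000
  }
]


Validating 5 records:
Rules: name non-empty, age > 0, salary > 0

  Row 1 (Judy Smith): negative salary: -7907
  Row 2 (Rosa Taylor): OK
  Row 3 (Ivan Davis): OK
  Row 4 (Frank Brown): OK
  Row 5 (Dave Thomas): OK

Total errors: 1

1 errors


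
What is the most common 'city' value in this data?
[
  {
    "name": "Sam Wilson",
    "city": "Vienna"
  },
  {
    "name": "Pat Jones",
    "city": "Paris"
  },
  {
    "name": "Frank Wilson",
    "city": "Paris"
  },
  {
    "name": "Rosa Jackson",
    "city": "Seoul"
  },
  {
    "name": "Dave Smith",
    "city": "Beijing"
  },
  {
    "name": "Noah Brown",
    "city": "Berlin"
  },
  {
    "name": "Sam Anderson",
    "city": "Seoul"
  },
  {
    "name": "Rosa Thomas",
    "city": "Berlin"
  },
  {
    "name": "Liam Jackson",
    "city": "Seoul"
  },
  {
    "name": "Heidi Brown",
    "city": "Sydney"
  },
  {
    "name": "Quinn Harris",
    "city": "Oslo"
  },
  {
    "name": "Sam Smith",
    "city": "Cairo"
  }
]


Counting 'city' values across 12 records:

  Seoul: 3 ###
  Paris: 2 ##
  Berlin: 2 ##
  Vienna: 1 #
  Beijing: 1 #
  Sydney: 1 #
  Oslo: 1 #
  Cairo: 1 #

Most common: Seoul (3 times)

Seoul (3 times)


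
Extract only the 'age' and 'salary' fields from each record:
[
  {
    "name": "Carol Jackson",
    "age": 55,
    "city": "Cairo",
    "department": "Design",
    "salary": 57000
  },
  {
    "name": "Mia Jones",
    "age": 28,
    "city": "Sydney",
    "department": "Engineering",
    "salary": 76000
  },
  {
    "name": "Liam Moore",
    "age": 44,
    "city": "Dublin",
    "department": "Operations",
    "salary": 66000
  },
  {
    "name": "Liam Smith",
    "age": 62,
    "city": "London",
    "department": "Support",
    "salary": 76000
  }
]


Original: 4 records with fields: name, age, city, department, salary
Keep: ['age', 'salary']
Drop: ['name', 'city', 'department']
Result: 4 records, 2 fields each

[
  {
    "age": 55,
    "salary": 57000
  },
  {
    "age": 28,
    "salary": 76000
  },
  {
    "age": 44,
    "salary": 66000
  },
  {
    "age": 62,
    "salary": 76000
  }
]


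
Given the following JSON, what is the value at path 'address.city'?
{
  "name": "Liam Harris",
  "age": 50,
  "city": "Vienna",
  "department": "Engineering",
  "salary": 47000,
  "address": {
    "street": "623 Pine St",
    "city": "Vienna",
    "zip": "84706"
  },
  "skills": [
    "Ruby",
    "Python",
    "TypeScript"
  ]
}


Query: address.city
Path: address -> city
Value: Vienna

Vienna


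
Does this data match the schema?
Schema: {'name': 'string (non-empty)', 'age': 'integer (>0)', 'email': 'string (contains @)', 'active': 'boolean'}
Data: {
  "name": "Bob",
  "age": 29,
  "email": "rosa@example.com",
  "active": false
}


Validating each field against schema:
  name: OK (non-empty string)
  age: OK (positive integer)
  email: OK (string with @)
  active: OK (boolean)

Result: VALID

VALID


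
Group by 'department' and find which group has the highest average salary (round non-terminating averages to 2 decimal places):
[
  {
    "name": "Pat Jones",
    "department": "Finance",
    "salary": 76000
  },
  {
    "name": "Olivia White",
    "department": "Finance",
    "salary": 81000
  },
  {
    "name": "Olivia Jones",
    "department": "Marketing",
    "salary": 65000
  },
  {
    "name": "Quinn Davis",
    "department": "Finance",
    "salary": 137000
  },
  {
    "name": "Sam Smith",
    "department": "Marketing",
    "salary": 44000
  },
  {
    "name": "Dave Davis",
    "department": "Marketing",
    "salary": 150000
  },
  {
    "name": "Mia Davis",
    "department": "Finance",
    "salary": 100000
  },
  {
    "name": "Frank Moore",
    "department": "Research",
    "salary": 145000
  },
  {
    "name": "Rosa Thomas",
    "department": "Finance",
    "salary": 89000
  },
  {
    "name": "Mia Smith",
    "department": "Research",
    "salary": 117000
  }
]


Group by: department

Groups:
  Finance: 5 people, avg salary = 483000/5 = $96600
  Marketing: 3 people, avg salary = 259000/3 ≈ $86333.33
  Research: 2 people, avg salary = 262000/2 = $131000

Highest average salary: Research ($131000)

Research ($131000)


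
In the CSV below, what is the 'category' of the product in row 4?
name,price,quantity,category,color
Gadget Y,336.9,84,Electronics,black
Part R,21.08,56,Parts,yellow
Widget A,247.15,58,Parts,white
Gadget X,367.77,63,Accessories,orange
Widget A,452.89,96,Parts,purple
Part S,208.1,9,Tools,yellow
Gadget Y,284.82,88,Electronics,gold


Query: Row 4 ('Gadget X'), column 'category'
Value: Accessories

Accessories


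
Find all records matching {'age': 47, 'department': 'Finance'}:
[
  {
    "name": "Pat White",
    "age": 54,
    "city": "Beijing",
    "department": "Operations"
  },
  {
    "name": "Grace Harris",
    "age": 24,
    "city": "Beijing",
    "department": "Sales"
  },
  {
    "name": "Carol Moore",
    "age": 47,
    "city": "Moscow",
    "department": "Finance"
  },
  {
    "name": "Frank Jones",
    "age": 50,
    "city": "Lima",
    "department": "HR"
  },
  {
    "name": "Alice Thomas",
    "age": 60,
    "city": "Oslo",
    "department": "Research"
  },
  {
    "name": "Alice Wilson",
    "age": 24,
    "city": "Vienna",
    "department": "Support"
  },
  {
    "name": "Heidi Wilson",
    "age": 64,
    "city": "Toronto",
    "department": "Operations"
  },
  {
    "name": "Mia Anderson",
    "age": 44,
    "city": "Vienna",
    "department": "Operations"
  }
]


Search criteria: {'age': 47, 'department': 'Finance'}

Checking 8 records:
  Pat White: {age: 54, department: Operations}
  Grace Harris: {age: 24, department: Sales}
  Carol Moore: {age: 47, department: Finance} <-- MATCH
  Frank Jones: {age: 50, department: HR}
  Alice Thomas: {age: 60, department: Research}
  Alice Wilson: {age: 24, department: Support}
  Heidi Wilson: {age: 64, department: Operations}
  Mia Anderson: {age: 44, department: Operations}

Matches: ["Carol Moore"]

["Carol Moore"]


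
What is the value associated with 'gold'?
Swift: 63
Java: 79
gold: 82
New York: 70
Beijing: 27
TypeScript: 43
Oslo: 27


Looking up key 'gold'
Value: 82

82


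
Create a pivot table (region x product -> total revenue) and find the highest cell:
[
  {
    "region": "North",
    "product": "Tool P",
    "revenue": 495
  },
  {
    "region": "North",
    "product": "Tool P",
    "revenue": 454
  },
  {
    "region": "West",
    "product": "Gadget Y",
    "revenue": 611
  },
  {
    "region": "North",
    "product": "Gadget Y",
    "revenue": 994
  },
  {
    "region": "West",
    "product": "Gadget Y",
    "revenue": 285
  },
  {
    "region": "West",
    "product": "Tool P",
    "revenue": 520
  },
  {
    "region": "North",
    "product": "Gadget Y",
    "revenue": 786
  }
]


Pivot: region (rows) x product (columns) -> total revenue

     Gadget Y      Tool P      
North         1780           949  
West           896           520  

Highest: North / Gadget Y = $1780

North / Gadget Y = $1780


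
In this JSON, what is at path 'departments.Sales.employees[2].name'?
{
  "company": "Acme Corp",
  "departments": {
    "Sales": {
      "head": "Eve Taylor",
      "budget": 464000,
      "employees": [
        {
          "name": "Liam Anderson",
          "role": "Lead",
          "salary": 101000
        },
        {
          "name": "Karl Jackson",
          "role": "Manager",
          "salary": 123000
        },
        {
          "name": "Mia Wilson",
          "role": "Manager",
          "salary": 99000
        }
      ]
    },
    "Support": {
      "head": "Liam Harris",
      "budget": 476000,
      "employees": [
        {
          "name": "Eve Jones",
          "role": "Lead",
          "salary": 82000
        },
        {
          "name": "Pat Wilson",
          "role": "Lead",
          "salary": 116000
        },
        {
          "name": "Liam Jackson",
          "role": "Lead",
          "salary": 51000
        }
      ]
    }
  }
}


Path: departments.Sales.employees[2].name

Navigate:
  -> departments
  -> Sales
  -> employees[2].name = 'Mia Wilson'

Mia Wilson


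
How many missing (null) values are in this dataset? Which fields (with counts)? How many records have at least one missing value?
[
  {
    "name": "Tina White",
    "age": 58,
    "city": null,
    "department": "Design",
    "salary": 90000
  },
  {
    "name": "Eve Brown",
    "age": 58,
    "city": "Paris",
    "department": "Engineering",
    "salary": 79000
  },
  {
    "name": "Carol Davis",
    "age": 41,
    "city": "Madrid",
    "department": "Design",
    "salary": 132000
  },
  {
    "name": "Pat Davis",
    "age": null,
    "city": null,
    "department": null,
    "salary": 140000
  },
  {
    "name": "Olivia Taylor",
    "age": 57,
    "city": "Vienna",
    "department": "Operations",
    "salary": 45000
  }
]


Checking for missing (null) values in 5 records:

  Tina White: city
  Eve Brown: complete
  Carol Davis: complete
  Pat Davis: age, city, department
  Olivia Taylor: complete

Per field:
  name: 0 missing
  age: 1 missing
  city: 2 missing
  department: 1 missing
  salary: 0 missing

Total missing values: 4
Records with any missing: 2

4 missing values (age: 1, city: 2, department: 1); 2 incomplete records


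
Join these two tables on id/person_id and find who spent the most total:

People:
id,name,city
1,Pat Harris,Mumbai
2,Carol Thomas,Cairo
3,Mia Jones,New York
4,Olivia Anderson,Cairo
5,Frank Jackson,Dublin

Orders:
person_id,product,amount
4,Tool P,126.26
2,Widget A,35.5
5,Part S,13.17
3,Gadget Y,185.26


Join on: people.id = orders.person_id

Joined rows:
  Olivia Anderson (Cairo) bought Tool P for $126.26
  Carol Thomas (Cairo) bought Widget A for $35.5
  Frank Jackson (Dublin) bought Part S for $13.17
  Mia Jones (New York) bought Gadget Y for $185.26

Total per person:
  Mia Jones: $185.26
  Olivia Anderson: $126.26
  Carol Thomas: $35.50
  Frank Jackson: $13.17

Top spender: Mia Jones ($185.26)

Mia Jones ($185.26)


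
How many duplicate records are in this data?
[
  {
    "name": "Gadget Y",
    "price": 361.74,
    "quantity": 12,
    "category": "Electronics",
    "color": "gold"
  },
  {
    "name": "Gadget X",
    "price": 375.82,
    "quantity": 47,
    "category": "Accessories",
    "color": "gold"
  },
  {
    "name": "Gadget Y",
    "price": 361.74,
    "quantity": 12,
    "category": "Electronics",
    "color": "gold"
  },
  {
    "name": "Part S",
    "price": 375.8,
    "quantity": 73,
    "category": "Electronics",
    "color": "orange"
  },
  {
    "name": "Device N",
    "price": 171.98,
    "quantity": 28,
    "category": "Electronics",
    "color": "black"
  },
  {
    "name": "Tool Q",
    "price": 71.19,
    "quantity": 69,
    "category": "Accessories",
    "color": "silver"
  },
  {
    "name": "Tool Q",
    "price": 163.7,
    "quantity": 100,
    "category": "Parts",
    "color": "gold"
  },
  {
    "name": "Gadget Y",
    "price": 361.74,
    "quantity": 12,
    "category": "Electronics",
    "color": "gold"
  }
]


Checking 8 records for duplicates:

  Row 1: Gadget Y ($361.74, qty 12)
  Row 2: Gadget X ($375.82, qty 47)
  Row 3: Gadget Y ($361.74, qty 12) <-- DUPLICATE
  Row 4: Part S ($375.8, qty 73)
  Row 5: Device N ($171.98, qty 28)
  Row 6: Tool Q ($71.19, qty 69)
  Row 7: Tool Q ($163.7, qty 100)
  Row 8: Gadget Y ($361.74, qty 12) <-- DUPLICATE

Duplicates found: 2
Unique records: 6

2 duplicates, 6 unique


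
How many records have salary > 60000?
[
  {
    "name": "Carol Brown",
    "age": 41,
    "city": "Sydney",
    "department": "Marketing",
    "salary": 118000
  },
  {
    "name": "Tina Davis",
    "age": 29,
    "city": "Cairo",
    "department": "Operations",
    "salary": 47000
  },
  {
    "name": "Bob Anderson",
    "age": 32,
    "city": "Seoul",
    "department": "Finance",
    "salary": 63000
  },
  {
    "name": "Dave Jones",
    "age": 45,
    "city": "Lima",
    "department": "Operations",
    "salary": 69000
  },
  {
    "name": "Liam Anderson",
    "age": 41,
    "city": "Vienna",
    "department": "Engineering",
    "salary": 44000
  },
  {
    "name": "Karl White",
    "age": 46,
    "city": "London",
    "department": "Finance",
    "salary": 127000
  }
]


Data: 6 records
Condition: salary > 60000

Checking each record:
  Carol Brown: 118000 MATCH
  Tina Davis: 47000
  Bob Anderson: 63000 MATCH
  Dave Jones: 69000 MATCH
  Liam Anderson: 44000
  Karl White: 127000 MATCH

Count: 4

4
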